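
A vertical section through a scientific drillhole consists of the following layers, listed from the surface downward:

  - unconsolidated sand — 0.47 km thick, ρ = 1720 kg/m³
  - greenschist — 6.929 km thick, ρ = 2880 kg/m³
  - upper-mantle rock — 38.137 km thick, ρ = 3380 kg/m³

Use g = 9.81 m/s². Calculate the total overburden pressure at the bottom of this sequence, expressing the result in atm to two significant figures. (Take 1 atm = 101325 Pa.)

14000 atm

unconsolidated sand: 1720 kg/m³ × 9.81 m/s² × 470 m = 7.930×10^6 Pa = 78.27 atm
greenschist: 2880 kg/m³ × 9.81 m/s² × 6929 m = 1.958×10^8 Pa = 1932 atm
upper-mantle rock: 3380 kg/m³ × 9.81 m/s² × 38137 m = 1.265×10^9 Pa = 12480 atm
Total = 78.27 + 1932 + 12480 = 14490 atm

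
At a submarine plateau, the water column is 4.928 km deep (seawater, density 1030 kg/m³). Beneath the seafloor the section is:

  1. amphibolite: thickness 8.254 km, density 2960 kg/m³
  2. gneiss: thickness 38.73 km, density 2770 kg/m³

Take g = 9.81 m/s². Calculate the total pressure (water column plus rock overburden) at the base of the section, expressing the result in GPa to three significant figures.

seawater: 1030 kg/m³ × 9.81 m/s² × 4928 m = 4.979×10^7 Pa = 0.04979 GPa
amphibolite: 2960 kg/m³ × 9.81 m/s² × 8254 m = 2.397×10^8 Pa = 0.2397 GPa
gneiss: 2770 kg/m³ × 9.81 m/s² × 38730 m = 1.052×10^9 Pa = 1.052 GPa
Total = 0.04979 + 0.2397 + 1.052 = 1.3419 GPa

1.34 GPa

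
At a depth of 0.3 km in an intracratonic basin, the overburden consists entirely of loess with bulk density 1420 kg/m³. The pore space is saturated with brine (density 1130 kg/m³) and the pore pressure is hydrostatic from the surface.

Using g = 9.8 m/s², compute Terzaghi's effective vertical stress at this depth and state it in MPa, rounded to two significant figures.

Overburden (lithostatic) stress σ_v:
loess: 1420 kg/m³ × 9.8 m/s² × 300 m = 4.175×10^6 Pa = 4.175 MPa
Pore pressure P_p = 1130 kg/m³ × 9.8 m/s² × 300 m = 3.322×10^6 Pa = 3.322 MPa
Effective stress σ' = σ_v − P_p = 4.175 − 3.322 = 0.85260 MPa

0.85 MPa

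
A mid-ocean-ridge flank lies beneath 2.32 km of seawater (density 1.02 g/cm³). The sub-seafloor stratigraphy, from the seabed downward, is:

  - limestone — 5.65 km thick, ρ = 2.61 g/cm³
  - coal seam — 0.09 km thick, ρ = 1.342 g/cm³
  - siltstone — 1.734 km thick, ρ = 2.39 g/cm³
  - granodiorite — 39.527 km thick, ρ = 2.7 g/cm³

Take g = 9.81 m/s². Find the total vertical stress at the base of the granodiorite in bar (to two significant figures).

seawater: 1020 kg/m³ × 9.81 m/s² × 2320 m = 2.321×10^7 Pa = 232.1 bar
limestone: 2610 kg/m³ × 9.81 m/s² × 5650 m = 1.447×10^8 Pa = 1447 bar
coal seam: 1342 kg/m³ × 9.81 m/s² × 90 m = 1.185×10^6 Pa = 11.85 bar
siltstone: 2390 kg/m³ × 9.81 m/s² × 1734 m = 4.066×10^7 Pa = 406.6 bar
granodiorite: 2700 kg/m³ × 9.81 m/s² × 39527 m = 1.047×10^9 Pa = 10470 bar
Total = 232.1 + 1447 + 11.85 + 406.6 + 10470 = 12567 bar

13000 bar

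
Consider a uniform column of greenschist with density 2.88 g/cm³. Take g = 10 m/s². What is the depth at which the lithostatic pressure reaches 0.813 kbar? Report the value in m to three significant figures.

h = P/(ρg) = 0.813 kbar / (2880 kg/m³ × 10 m/s²) = 8.130×10^7 Pa / 28800 Pa/m = 2822.9 m

2820 m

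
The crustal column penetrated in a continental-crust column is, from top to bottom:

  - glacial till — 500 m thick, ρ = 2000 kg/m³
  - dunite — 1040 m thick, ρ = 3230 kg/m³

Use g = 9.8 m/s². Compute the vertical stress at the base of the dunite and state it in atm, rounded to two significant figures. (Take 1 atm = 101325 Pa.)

420 atm

glacial till: 2000 kg/m³ × 9.8 m/s² × 500 m = 9.800×10^6 Pa = 96.72 atm
dunite: 3230 kg/m³ × 9.8 m/s² × 1040 m = 3.292×10^7 Pa = 324.9 atm
Total = 96.72 + 324.9 = 421.62 atm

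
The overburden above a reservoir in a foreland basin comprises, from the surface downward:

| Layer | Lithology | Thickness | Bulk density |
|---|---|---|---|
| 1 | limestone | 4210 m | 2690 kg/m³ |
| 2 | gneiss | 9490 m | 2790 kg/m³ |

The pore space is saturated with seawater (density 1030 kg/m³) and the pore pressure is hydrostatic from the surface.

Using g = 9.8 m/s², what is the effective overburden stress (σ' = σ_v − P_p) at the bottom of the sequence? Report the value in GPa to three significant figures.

0.232 GPa

Overburden (lithostatic) stress σ_v:
limestone: 2690 kg/m³ × 9.8 m/s² × 4210 m = 1.110×10^8 Pa = 111.0 MPa
gneiss: 2790 kg/m³ × 9.8 m/s² × 9490 m = 2.595×10^8 Pa = 259.5 MPa
Total = 111.0 + 259.5 = 370.46 MPa
Pore pressure P_p = 1030 kg/m³ × 9.8 m/s² × 13700 m = 1.383×10^8 Pa = 138.3 MPa
Effective stress σ' = σ_v − P_p = 370.5 − 138.3 = 232.17 MPa = 0.23217 GPa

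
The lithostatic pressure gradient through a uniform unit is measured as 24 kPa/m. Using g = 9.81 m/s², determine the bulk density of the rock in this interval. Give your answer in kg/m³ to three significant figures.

ρ = (dP/dz)/g = 24 kPa/m / 9.81 m/s² = 24000 Pa/m / 9.81 m/s² = 2446.5 kg/m³

2450 kg/m³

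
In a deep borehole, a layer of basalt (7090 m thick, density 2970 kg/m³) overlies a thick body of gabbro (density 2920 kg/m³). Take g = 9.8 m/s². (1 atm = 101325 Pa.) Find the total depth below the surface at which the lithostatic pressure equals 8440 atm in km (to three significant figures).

29.8 km

Pressure at base of upper layers: 2970×9.8×7090 = 2.064×10^8 Pa = 2037 atm
Remaining pressure to be supplied by gabbro: 8.552×10^8 − 2.064×10^8 = 6.488×10^8 Pa
Additional depth in gabbro = 6.488×10^8 Pa / (2920 kg/m³ × 9.8 m/s²) = 22673 m
Total depth = 7090 m + 22673 m = 29763 m
= 29.763 km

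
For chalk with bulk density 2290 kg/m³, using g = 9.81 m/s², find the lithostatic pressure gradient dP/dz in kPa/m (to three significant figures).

dP/dz = ρg = 2290 kg/m³ × 9.81 m/s² = 22465 Pa/m
= 22465 Pa/m × (1 kPa/m / 1000.0 Pa/m) = 22.465 kPa/m

22.5 kPa/m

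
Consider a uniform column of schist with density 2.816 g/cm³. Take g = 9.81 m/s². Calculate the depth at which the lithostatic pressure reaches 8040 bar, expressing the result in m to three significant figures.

h = P/(ρg) = 8040 bar / (2816 kg/m³ × 9.81 m/s²) = 8.040×10^8 Pa / 27625 Pa/m = 29104 m

29100 m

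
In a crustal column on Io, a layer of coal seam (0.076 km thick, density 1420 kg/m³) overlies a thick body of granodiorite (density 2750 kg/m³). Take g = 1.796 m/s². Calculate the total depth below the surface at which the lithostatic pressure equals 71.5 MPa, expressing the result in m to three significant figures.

Pressure at base of upper layers: 1420×1.796×76 = 1.938×10^5 Pa = 0.1938 MPa
Remaining pressure to be supplied by granodiorite: 7.150×10^7 − 1.938×10^5 = 7.131×10^7 Pa
Additional depth in granodiorite = 7.131×10^7 Pa / (2750 kg/m³ × 1.796 m/s²) = 14437 m
Total depth = 76 m + 14437 m = 14513 m

14500 m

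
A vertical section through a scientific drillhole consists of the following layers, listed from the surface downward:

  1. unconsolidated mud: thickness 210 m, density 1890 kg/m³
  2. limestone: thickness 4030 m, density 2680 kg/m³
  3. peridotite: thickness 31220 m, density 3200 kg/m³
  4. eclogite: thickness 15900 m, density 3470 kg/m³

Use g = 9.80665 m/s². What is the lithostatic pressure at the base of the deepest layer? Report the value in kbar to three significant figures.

unconsolidated mud: 1890 kg/m³ × 9.80665 m/s² × 210 m = 3.892×10^6 Pa = 0.03892 kbar
limestone: 2680 kg/m³ × 9.80665 m/s² × 4030 m = 1.059×10^8 Pa = 1.059 kbar
peridotite: 3200 kg/m³ × 9.80665 m/s² × 31220 m = 9.797×10^8 Pa = 9.797 kbar
eclogite: 3470 kg/m³ × 9.80665 m/s² × 15900 m = 5.411×10^8 Pa = 5.411 kbar
Total = 0.03892 + 1.059 + 9.797 + 5.411 = 16.306 kbar

16.3 kbar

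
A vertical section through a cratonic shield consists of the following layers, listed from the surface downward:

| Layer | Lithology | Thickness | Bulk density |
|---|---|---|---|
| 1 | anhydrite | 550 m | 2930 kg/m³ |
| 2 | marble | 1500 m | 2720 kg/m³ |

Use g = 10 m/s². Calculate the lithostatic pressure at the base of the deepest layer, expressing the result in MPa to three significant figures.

anhydrite: 2930 kg/m³ × 10 m/s² × 550 m = 1.611×10^7 Pa = 16.11 MPa
marble: 2720 kg/m³ × 10 m/s² × 1500 m = 4.080×10^7 Pa = 40.80 MPa
Total = 16.11 + 40.80 = 56.915 MPa

56.9 MPa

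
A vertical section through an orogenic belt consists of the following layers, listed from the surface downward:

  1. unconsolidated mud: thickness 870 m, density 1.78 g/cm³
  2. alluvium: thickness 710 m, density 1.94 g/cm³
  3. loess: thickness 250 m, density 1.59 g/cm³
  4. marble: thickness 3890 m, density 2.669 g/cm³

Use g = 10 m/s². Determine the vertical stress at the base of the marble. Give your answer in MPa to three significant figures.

unconsolidated mud: 1780 kg/m³ × 10 m/s² × 870 m = 1.549×10^7 Pa = 15.49 MPa
alluvium: 1940 kg/m³ × 10 m/s² × 710 m = 1.377×10^7 Pa = 13.77 MPa
loess: 1590 kg/m³ × 10 m/s² × 250 m = 3.975×10^6 Pa = 3.975 MPa
marble: 2669 kg/m³ × 10 m/s² × 3890 m = 1.038×10^8 Pa = 103.8 MPa
Total = 15.49 + 13.77 + 3.975 + 103.8 = 137.06 MPa

137 MPa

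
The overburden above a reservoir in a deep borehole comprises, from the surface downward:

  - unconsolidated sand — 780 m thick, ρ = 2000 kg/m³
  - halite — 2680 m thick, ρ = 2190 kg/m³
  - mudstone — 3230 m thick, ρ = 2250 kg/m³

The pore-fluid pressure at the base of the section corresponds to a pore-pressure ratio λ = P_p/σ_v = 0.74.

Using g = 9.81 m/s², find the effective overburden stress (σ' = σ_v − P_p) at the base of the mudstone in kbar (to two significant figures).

0.37 kbar

Overburden (lithostatic) stress σ_v:
unconsolidated sand: 2000 kg/m³ × 9.81 m/s² × 780 m = 1.530×10^7 Pa = 15.30 MPa
halite: 2190 kg/m³ × 9.81 m/s² × 2680 m = 5.758×10^7 Pa = 57.58 MPa
mudstone: 2250 kg/m³ × 9.81 m/s² × 3230 m = 7.129×10^7 Pa = 71.29 MPa
Total = 15.30 + 57.58 + 71.29 = 144.17 MPa
Pore pressure P_p = λ·σ_v = 0.74 × 144.2 MPa = 106.7 MPa
Effective stress σ' = σ_v − P_p = 144.2 − 106.7 = 37.485 MPa = 0.37485 kbar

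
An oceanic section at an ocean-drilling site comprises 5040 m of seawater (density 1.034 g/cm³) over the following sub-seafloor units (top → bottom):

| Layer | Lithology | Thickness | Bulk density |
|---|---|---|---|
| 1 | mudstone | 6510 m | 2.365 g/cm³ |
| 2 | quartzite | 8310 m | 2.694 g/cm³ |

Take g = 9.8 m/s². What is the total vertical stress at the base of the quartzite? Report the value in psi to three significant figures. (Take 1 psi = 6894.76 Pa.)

seawater: 1034 kg/m³ × 9.8 m/s² × 5040 m = 5.107×10^7 Pa = 7407 psi
mudstone: 2365 kg/m³ × 9.8 m/s² × 6510 m = 1.509×10^8 Pa = 21884 psi
quartzite: 2694 kg/m³ × 9.8 m/s² × 8310 m = 2.194×10^8 Pa = 31820 psi
Total = 7407 + 21884 + 31820 = 61111 psi

61100 psi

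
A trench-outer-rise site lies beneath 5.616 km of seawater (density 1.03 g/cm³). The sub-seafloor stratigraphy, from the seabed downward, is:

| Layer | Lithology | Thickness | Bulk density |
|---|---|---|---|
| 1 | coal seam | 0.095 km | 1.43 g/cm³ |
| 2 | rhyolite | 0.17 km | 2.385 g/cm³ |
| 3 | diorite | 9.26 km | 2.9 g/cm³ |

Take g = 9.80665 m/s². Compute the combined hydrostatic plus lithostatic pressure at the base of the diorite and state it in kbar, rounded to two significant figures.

3.3 kbar

seawater: 1030 kg/m³ × 9.80665 m/s² × 5616 m = 5.673×10^7 Pa = 0.5673 kbar
coal seam: 1430 kg/m³ × 9.80665 m/s² × 95 m = 1.332×10^6 Pa = 0.01332 kbar
rhyolite: 2385 kg/m³ × 9.80665 m/s² × 170 m = 3.976×10^6 Pa = 0.03976 kbar
diorite: 2900 kg/m³ × 9.80665 m/s² × 9260 m = 2.633×10^8 Pa = 2.633 kbar
Total = 0.5673 + 0.01332 + 0.03976 + 2.633 = 3.2538 kbar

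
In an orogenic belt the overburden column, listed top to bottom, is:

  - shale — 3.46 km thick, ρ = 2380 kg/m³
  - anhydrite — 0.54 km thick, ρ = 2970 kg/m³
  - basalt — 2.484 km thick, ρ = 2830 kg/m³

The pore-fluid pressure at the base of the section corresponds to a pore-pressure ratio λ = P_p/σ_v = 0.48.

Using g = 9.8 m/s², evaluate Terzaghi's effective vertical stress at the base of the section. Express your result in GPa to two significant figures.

0.086 GPa

Overburden (lithostatic) stress σ_v:
shale: 2380 kg/m³ × 9.8 m/s² × 3460 m = 8.070×10^7 Pa = 80.70 MPa
anhydrite: 2970 kg/m³ × 9.8 m/s² × 540 m = 1.572×10^7 Pa = 15.72 MPa
basalt: 2830 kg/m³ × 9.8 m/s² × 2484 m = 6.889×10^7 Pa = 68.89 MPa
Total = 80.70 + 15.72 + 68.89 = 165.31 MPa
Pore pressure P_p = λ·σ_v = 0.48 × 165.3 MPa = 79.35 MPa
Effective stress σ' = σ_v − P_p = 165.3 − 79.35 = 85.961 MPa = 0.085961 GPa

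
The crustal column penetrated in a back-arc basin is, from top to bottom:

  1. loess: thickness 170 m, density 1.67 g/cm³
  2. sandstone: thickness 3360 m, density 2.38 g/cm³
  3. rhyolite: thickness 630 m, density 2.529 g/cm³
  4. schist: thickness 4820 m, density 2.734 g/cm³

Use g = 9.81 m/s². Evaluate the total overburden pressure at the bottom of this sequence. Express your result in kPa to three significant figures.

226000 kPa

loess: 1670 kg/m³ × 9.81 m/s² × 170 m = 2.785×10^6 Pa = 2785 kPa
sandstone: 2380 kg/m³ × 9.81 m/s² × 3360 m = 7.845×10^7 Pa = 78449 kPa
rhyolite: 2529 kg/m³ × 9.81 m/s² × 630 m = 1.563×10^7 Pa = 15630 kPa
schist: 2734 kg/m³ × 9.81 m/s² × 4820 m = 1.293×10^8 Pa = 1.293×10^5 kPa
Total = 2785 + 78449 + 15630 + 1.293×10^5 = 2.2614×10^5 kPa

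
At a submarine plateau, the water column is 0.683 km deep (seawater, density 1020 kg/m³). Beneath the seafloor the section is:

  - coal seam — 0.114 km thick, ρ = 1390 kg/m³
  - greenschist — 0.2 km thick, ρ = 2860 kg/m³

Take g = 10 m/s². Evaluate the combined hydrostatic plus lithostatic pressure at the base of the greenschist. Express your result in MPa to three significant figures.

14.3 MPa

seawater: 1020 kg/m³ × 10 m/s² × 683 m = 6.967×10^6 Pa = 6.967 MPa
coal seam: 1390 kg/m³ × 10 m/s² × 114 m = 1.585×10^6 Pa = 1.585 MPa
greenschist: 2860 kg/m³ × 10 m/s² × 200 m = 5.720×10^6 Pa = 5.720 MPa
Total = 6.967 + 1.585 + 5.720 = 14.271 MPa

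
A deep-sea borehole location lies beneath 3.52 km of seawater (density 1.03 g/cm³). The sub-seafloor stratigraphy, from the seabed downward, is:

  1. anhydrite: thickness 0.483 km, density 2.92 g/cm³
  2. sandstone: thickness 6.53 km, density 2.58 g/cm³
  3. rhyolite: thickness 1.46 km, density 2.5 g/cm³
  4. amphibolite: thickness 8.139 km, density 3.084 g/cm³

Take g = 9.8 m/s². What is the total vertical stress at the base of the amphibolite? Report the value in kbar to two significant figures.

5.0 kbar

seawater: 1030 kg/m³ × 9.8 m/s² × 3520 m = 3.553×10^7 Pa = 0.3553 kbar
anhydrite: 2920 kg/m³ × 9.8 m/s² × 483 m = 1.382×10^7 Pa = 0.1382 kbar
sandstone: 2580 kg/m³ × 9.8 m/s² × 6530 m = 1.651×10^8 Pa = 1.651 kbar
rhyolite: 2500 kg/m³ × 9.8 m/s² × 1460 m = 3.577×10^7 Pa = 0.3577 kbar
amphibolite: 3084 kg/m³ × 9.8 m/s² × 8139 m = 2.460×10^8 Pa = 2.460 kbar
Total = 0.3553 + 0.1382 + 1.651 + 0.3577 + 2.460 = 4.9621 kbar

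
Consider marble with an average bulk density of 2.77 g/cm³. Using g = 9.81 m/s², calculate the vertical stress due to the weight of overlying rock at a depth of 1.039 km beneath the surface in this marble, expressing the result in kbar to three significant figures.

marble: 2770 kg/m³ × 9.81 m/s² × 1039 m = 2.823×10^7 Pa = 0.2823 kbar

0.282 kbar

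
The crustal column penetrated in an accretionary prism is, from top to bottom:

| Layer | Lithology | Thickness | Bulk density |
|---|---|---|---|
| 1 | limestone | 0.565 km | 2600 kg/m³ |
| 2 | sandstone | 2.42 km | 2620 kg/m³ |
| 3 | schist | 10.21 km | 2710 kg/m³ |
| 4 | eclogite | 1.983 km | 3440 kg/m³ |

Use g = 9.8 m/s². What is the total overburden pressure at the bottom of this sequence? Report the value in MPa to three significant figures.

limestone: 2600 kg/m³ × 9.8 m/s² × 565 m = 1.440×10^7 Pa = 14.40 MPa
sandstone: 2620 kg/m³ × 9.8 m/s² × 2420 m = 6.214×10^7 Pa = 62.14 MPa
schist: 2710 kg/m³ × 9.8 m/s² × 10210 m = 2.712×10^8 Pa = 271.2 MPa
eclogite: 3440 kg/m³ × 9.8 m/s² × 1983 m = 6.685×10^7 Pa = 66.85 MPa
Total = 14.40 + 62.14 + 271.2 + 66.85 = 414.54 MPa

415 MPa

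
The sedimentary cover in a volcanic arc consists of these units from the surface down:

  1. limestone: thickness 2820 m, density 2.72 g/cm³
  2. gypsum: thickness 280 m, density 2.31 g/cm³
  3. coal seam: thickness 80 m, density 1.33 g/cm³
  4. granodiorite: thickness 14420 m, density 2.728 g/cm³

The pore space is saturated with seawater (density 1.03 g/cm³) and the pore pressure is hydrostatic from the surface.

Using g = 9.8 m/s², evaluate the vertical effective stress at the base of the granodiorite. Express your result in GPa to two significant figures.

Overburden (lithostatic) stress σ_v:
limestone: 2720 kg/m³ × 9.8 m/s² × 2820 m = 7.517×10^7 Pa = 75.17 MPa
gypsum: 2310 kg/m³ × 9.8 m/s² × 280 m = 6.339×10^6 Pa = 6.339 MPa
coal seam: 1330 kg/m³ × 9.8 m/s² × 80 m = 1.043×10^6 Pa = 1.043 MPa
granodiorite: 2728 kg/m³ × 9.8 m/s² × 14420 m = 3.855×10^8 Pa = 385.5 MPa
Total = 75.17 + 6.339 + 1.043 + 385.5 = 468.06 MPa
Pore pressure P_p = 1030 kg/m³ × 9.8 m/s² × 17600 m = 1.777×10^8 Pa = 177.7 MPa
Effective stress σ' = σ_v − P_p = 468.1 − 177.7 = 290.41 MPa = 0.29041 GPa

0.29 GPa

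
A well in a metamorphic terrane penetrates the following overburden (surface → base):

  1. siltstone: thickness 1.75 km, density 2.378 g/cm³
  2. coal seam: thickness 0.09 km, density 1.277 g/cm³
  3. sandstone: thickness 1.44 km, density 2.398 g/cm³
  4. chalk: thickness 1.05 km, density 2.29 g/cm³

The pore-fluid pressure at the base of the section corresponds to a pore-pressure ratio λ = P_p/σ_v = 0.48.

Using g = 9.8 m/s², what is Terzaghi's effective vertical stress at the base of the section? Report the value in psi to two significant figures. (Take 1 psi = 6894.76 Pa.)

Overburden (lithostatic) stress σ_v:
siltstone: 2378 kg/m³ × 9.8 m/s² × 1750 m = 4.078×10^7 Pa = 40.78 MPa
coal seam: 1277 kg/m³ × 9.8 m/s² × 90 m = 1.126×10^6 Pa = 1.126 MPa
sandstone: 2398 kg/m³ × 9.8 m/s² × 1440 m = 3.384×10^7 Pa = 33.84 MPa
chalk: 2290 kg/m³ × 9.8 m/s² × 1050 m = 2.356×10^7 Pa = 23.56 MPa
Total = 40.78 + 1.126 + 33.84 + 23.56 = 99.314 MPa
Pore pressure P_p = λ·σ_v = 0.48 × 99.31 MPa = 47.67 MPa
Effective stress σ' = σ_v − P_p = 99.31 − 47.67 = 51.643 MPa = 7490.2 psi

7500 psi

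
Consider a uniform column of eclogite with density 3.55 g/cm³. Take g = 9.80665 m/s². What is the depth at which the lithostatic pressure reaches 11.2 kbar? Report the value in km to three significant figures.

h = P/(ρg) = 11.2 kbar / (3550 kg/m³ × 9.80665 m/s²) = 1.120×10^9 Pa / 34814 Pa/m = 32171 m
= 32.171 km

32.2 km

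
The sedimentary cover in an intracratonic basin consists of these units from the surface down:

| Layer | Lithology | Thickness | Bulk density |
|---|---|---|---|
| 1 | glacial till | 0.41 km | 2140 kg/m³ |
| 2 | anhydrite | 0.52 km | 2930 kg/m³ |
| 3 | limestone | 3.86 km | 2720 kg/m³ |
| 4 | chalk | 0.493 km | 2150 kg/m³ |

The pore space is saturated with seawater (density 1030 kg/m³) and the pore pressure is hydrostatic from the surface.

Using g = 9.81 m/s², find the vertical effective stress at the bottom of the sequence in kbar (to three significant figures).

0.836 kbar

Overburden (lithostatic) stress σ_v:
glacial till: 2140 kg/m³ × 9.81 m/s² × 410 m = 8.607×10^6 Pa = 8.607 MPa
anhydrite: 2930 kg/m³ × 9.81 m/s² × 520 m = 1.495×10^7 Pa = 14.95 MPa
limestone: 2720 kg/m³ × 9.81 m/s² × 3860 m = 1.030×10^8 Pa = 103.0 MPa
chalk: 2150 kg/m³ × 9.81 m/s² × 493 m = 1.040×10^7 Pa = 10.40 MPa
Total = 8.607 + 14.95 + 103.0 + 10.40 = 136.95 MPa
Pore pressure P_p = 1030 kg/m³ × 9.81 m/s² × 5283 m = 5.338×10^7 Pa = 53.38 MPa
Effective stress σ' = σ_v − P_p = 136.9 − 53.38 = 83.568 MPa = 0.83568 kbar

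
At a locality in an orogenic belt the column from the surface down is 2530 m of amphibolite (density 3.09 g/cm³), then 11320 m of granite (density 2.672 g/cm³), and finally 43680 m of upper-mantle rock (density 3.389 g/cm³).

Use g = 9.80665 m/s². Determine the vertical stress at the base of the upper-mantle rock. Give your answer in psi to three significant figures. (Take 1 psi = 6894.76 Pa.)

265000 psi

amphibolite: 3090 kg/m³ × 9.80665 m/s² × 2530 m = 7.667×10^7 Pa = 11119 psi
granite: 2672 kg/m³ × 9.80665 m/s² × 11320 m = 2.966×10^8 Pa = 43021 psi
upper-mantle rock: 3389 kg/m³ × 9.80665 m/s² × 43680 m = 1.452×10^9 Pa = 2.106×10^5 psi
Total = 11119 + 43021 + 2.106×10^5 = 2.6469×10^5 psi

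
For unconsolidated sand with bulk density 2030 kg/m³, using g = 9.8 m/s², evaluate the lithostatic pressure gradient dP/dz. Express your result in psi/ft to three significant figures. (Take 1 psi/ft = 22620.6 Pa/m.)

0.879 psi/ft

dP/dz = ρg = 2030 kg/m³ × 9.8 m/s² = 19894 Pa/m
= 19894 Pa/m × (1 psi/ft / 22621 Pa/m) = 0.87946 psi/ft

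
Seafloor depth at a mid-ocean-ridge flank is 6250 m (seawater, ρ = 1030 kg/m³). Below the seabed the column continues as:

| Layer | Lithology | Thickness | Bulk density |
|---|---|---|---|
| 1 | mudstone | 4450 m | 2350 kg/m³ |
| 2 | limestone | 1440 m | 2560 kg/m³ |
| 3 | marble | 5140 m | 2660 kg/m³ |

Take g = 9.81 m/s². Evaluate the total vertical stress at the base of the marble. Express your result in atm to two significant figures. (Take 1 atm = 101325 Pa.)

seawater: 1030 kg/m³ × 9.81 m/s² × 6250 m = 6.315×10^7 Pa = 623.3 atm
mudstone: 2350 kg/m³ × 9.81 m/s² × 4450 m = 1.026×10^8 Pa = 1012 atm
limestone: 2560 kg/m³ × 9.81 m/s² × 1440 m = 3.616×10^7 Pa = 356.9 atm
marble: 2660 kg/m³ × 9.81 m/s² × 5140 m = 1.341×10^8 Pa = 1324 atm
Total = 623.3 + 1012 + 356.9 + 1324 = 3316.4 atm

3300 atm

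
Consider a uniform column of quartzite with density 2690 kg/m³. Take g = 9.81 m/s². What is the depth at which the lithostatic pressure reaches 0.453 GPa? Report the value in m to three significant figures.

17200 m

h = P/(ρg) = 0.453 GPa / (2690 kg/m³ × 9.81 m/s²) = 4.530×10^8 Pa / 26389 Pa/m = 17166 m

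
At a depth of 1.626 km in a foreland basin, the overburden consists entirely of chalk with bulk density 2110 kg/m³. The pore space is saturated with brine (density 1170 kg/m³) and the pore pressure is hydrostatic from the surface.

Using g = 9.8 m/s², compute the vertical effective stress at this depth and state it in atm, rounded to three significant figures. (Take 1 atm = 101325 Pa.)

148 atm

Overburden (lithostatic) stress σ_v:
chalk: 2110 kg/m³ × 9.8 m/s² × 1626 m = 3.362×10^7 Pa = 33.62 MPa
Pore pressure P_p = 1170 kg/m³ × 9.8 m/s² × 1626 m = 1.864×10^7 Pa = 18.64 MPa
Effective stress σ' = σ_v − P_p = 33.62 − 18.64 = 14.979 MPa = 147.83 atm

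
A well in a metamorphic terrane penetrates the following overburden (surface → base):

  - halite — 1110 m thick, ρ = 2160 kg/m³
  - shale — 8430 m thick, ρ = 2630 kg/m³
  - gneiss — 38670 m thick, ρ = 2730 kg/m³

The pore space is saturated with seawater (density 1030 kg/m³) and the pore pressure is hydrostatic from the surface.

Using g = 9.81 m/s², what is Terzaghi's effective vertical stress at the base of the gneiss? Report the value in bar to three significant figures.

Overburden (lithostatic) stress σ_v:
halite: 2160 kg/m³ × 9.81 m/s² × 1110 m = 2.352×10^7 Pa = 23.52 MPa
shale: 2630 kg/m³ × 9.81 m/s² × 8430 m = 2.175×10^8 Pa = 217.5 MPa
gneiss: 2730 kg/m³ × 9.81 m/s² × 38670 m = 1.036×10^9 Pa = 1036 MPa
Total = 23.52 + 217.5 + 1036 = 1276.6 MPa
Pore pressure P_p = 1030 kg/m³ × 9.81 m/s² × 48210 m = 4.871×10^8 Pa = 487.1 MPa
Effective stress σ' = σ_v − P_p = 1277 − 487.1 = 789.52 MPa = 7895.2 bar

7900 bar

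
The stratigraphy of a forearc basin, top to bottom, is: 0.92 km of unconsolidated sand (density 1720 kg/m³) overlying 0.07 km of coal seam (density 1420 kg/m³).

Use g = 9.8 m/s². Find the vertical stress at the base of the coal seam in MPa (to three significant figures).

16.5 MPa

unconsolidated sand: 1720 kg/m³ × 9.8 m/s² × 920 m = 1.551×10^7 Pa = 15.51 MPa
coal seam: 1420 kg/m³ × 9.8 m/s² × 70 m = 9.741×10^5 Pa = 0.9741 MPa
Total = 15.51 + 0.9741 = 16.482 MPa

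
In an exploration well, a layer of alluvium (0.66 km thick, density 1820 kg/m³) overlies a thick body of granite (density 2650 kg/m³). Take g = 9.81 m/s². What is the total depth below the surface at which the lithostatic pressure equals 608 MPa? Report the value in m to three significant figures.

23600 m

Pressure at base of upper layers: 1820×9.81×660 = 1.178×10^7 Pa = 11.78 MPa
Remaining pressure to be supplied by granite: 6.080×10^8 − 1.178×10^7 = 5.962×10^8 Pa
Additional depth in granite = 5.962×10^8 Pa / (2650 kg/m³ × 9.81 m/s²) = 22934 m
Total depth = 660 m + 22934 m = 23594 m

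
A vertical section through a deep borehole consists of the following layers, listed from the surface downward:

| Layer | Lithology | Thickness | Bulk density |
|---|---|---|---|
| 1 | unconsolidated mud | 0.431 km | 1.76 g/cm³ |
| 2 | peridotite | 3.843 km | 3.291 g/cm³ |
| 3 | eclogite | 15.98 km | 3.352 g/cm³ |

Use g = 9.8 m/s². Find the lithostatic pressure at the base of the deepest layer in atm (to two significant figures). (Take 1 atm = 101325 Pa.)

unconsolidated mud: 1760 kg/m³ × 9.8 m/s² × 431 m = 7.434×10^6 Pa = 73.37 atm
peridotite: 3291 kg/m³ × 9.8 m/s² × 3843 m = 1.239×10^8 Pa = 1223 atm
eclogite: 3352 kg/m³ × 9.8 m/s² × 15980 m = 5.249×10^8 Pa = 5181 atm
Total = 73.37 + 1223 + 5181 = 6477.3 atm

6500 atm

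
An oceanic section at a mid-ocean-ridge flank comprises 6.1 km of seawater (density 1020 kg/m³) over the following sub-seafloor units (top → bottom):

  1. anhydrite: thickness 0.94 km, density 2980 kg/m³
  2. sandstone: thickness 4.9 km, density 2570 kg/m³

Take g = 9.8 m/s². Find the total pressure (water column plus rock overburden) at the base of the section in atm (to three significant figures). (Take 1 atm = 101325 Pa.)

2090 atm

seawater: 1020 kg/m³ × 9.8 m/s² × 6100 m = 6.098×10^7 Pa = 601.8 atm
anhydrite: 2980 kg/m³ × 9.8 m/s² × 940 m = 2.745×10^7 Pa = 270.9 atm
sandstone: 2570 kg/m³ × 9.8 m/s² × 4900 m = 1.234×10^8 Pa = 1218 atm
Total = 601.8 + 270.9 + 1218 = 2090.7 atm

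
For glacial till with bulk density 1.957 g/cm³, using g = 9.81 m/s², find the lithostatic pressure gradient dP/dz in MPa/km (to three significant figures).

dP/dz = ρg = 1957 kg/m³ × 9.81 m/s² = 19198 Pa/m
= 19198 Pa/m × (1 MPa/km / 1000.0 Pa/m) = 19.198 MPa/km

19.2 MPa/km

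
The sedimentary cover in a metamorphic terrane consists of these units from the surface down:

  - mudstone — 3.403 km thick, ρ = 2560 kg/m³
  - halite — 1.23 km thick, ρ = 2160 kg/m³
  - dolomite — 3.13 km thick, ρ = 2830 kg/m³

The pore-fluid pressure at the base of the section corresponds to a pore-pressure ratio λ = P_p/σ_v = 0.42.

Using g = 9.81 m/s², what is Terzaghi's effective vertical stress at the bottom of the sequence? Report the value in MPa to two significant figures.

Overburden (lithostatic) stress σ_v:
mudstone: 2560 kg/m³ × 9.81 m/s² × 3403 m = 8.546×10^7 Pa = 85.46 MPa
halite: 2160 kg/m³ × 9.81 m/s² × 1230 m = 2.606×10^7 Pa = 26.06 MPa
dolomite: 2830 kg/m³ × 9.81 m/s² × 3130 m = 8.690×10^7 Pa = 86.90 MPa
Total = 85.46 + 26.06 + 86.90 = 198.42 MPa
Pore pressure P_p = λ·σ_v = 0.42 × 198.4 MPa = 83.34 MPa
Effective stress σ' = σ_v − P_p = 198.4 − 83.34 = 115.08 MPa

120 MPa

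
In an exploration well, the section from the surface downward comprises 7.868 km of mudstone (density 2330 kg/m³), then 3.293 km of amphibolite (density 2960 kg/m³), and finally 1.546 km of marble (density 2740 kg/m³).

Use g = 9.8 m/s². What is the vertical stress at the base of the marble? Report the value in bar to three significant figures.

mudstone: 2330 kg/m³ × 9.8 m/s² × 7868 m = 1.797×10^8 Pa = 1797 bar
amphibolite: 2960 kg/m³ × 9.8 m/s² × 3293 m = 9.552×10^7 Pa = 955.2 bar
marble: 2740 kg/m³ × 9.8 m/s² × 1546 m = 4.151×10^7 Pa = 415.1 bar
Total = 1797 + 955.2 + 415.1 = 3166.9 bar

3170 bar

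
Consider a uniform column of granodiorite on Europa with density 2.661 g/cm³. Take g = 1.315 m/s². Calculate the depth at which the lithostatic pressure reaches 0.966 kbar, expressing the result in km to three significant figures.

h = P/(ρg) = 0.966 kbar / (2661 kg/m³ × 1.315 m/s²) = 9.660×10^7 Pa / 3499.2 Pa/m = 27606 m
= 27.606 km

27.6 km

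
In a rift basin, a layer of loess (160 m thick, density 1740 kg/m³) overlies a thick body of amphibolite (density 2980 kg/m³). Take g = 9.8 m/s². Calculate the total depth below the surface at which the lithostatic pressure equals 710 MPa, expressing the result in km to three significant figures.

Pressure at base of upper layers: 1740×9.8×160 = 2.728×10^6 Pa = 2.728 MPa
Remaining pressure to be supplied by amphibolite: 7.100×10^8 − 2.728×10^6 = 7.073×10^8 Pa
Additional depth in amphibolite = 7.073×10^8 Pa / (2980 kg/m³ × 9.8 m/s²) = 24218 m
Total depth = 160 m + 24218 m = 24378 m
= 24.378 km

24.4 km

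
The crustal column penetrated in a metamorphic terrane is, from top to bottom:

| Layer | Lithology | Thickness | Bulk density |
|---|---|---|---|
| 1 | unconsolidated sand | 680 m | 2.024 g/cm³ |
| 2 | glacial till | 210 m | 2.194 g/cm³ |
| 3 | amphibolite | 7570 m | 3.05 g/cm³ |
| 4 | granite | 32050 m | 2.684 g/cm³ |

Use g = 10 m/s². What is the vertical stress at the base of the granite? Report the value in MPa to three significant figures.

unconsolidated sand: 2024 kg/m³ × 10 m/s² × 680 m = 1.376×10^7 Pa = 13.76 MPa
glacial till: 2194 kg/m³ × 10 m/s² × 210 m = 4.607×10^6 Pa = 4.607 MPa
amphibolite: 3050 kg/m³ × 10 m/s² × 7570 m = 2.309×10^8 Pa = 230.9 MPa
granite: 2684 kg/m³ × 10 m/s² × 32050 m = 8.602×10^8 Pa = 860.2 MPa
Total = 13.76 + 4.607 + 230.9 + 860.2 = 1109.5 MPa

1110 MPa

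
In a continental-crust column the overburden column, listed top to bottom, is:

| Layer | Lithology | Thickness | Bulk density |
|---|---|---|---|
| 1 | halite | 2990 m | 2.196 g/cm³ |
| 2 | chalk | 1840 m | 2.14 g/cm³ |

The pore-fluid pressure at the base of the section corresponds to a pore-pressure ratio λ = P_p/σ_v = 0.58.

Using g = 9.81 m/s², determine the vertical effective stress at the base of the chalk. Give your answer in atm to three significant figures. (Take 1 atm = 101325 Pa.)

Overburden (lithostatic) stress σ_v:
halite: 2196 kg/m³ × 9.81 m/s² × 2990 m = 6.441×10^7 Pa = 64.41 MPa
chalk: 2140 kg/m³ × 9.81 m/s² × 1840 m = 3.863×10^7 Pa = 38.63 MPa
Total = 64.41 + 38.63 = 103.04 MPa
Pore pressure P_p = λ·σ_v = 0.58 × 103.0 MPa = 59.76 MPa
Effective stress σ' = σ_v − P_p = 103.0 − 59.76 = 43.277 MPa = 427.11 atm

427 atm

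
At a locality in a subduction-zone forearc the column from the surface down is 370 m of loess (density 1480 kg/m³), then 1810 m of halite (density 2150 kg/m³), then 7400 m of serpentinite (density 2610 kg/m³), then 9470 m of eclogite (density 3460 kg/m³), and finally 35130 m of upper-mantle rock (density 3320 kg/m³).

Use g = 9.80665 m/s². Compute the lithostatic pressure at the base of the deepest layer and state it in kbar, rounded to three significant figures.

loess: 1480 kg/m³ × 9.80665 m/s² × 370 m = 5.370×10^6 Pa = 0.05370 kbar
halite: 2150 kg/m³ × 9.80665 m/s² × 1810 m = 3.816×10^7 Pa = 0.3816 kbar
serpentinite: 2610 kg/m³ × 9.80665 m/s² × 7400 m = 1.894×10^8 Pa = 1.894 kbar
eclogite: 3460 kg/m³ × 9.80665 m/s² × 9470 m = 3.213×10^8 Pa = 3.213 kbar
upper-mantle rock: 3320 kg/m³ × 9.80665 m/s² × 35130 m = 1.144×10^9 Pa = 11.44 kbar
Total = 0.05370 + 0.3816 + 1.894 + 3.213 + 11.44 = 16.980 kbar

17.0 kbar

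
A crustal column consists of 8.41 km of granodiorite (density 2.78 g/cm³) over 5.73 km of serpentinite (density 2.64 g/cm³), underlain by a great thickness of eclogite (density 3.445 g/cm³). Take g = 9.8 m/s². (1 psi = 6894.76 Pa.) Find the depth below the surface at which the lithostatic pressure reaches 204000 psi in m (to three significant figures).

44600 m

Pressure at base of upper layers: 2780×9.8×8410 + 2640×9.8×5730 = 3.774×10^8 Pa = 54733 psi
Remaining pressure to be supplied by eclogite: 1.407×10^9 − 3.774×10^8 = 1.029×10^9 Pa
Additional depth in eclogite = 1.029×10^9 Pa / (3445 kg/m³ × 9.8 m/s²) = 30484 m
Total depth = 14140 m + 30484 m = 44624 m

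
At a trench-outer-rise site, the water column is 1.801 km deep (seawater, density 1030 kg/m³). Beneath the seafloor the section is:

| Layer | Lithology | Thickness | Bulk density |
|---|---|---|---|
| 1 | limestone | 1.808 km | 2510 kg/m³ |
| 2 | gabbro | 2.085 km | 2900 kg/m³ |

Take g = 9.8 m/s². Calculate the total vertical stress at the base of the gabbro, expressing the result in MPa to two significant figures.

120 MPa

seawater: 1030 kg/m³ × 9.8 m/s² × 1801 m = 1.818×10^7 Pa = 18.18 MPa
limestone: 2510 kg/m³ × 9.8 m/s² × 1808 m = 4.447×10^7 Pa = 44.47 MPa
gabbro: 2900 kg/m³ × 9.8 m/s² × 2085 m = 5.926×10^7 Pa = 59.26 MPa
Total = 18.18 + 44.47 + 59.26 = 121.91 MPa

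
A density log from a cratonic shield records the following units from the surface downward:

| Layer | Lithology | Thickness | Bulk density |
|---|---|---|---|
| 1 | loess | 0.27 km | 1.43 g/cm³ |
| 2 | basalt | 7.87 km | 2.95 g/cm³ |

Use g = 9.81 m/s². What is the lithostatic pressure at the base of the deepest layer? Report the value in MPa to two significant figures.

230 MPa

loess: 1430 kg/m³ × 9.81 m/s² × 270 m = 3.788×10^6 Pa = 3.788 MPa
basalt: 2950 kg/m³ × 9.81 m/s² × 7870 m = 2.278×10^8 Pa = 227.8 MPa
Total = 3.788 + 227.8 = 231.54 MPa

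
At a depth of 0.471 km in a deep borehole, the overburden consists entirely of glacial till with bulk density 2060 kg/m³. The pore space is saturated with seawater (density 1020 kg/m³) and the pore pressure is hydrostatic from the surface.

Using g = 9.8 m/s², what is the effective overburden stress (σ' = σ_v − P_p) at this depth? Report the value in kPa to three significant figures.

4800 kPa

Overburden (lithostatic) stress σ_v:
glacial till: 2060 kg/m³ × 9.8 m/s² × 471 m = 9.509×10^6 Pa = 9.509 MPa
Pore pressure P_p = 1020 kg/m³ × 9.8 m/s² × 471 m = 4.708×10^6 Pa = 4.708 MPa
Effective stress σ' = σ_v − P_p = 9.509 − 4.708 = 4.8004 MPa = 4800.4 kPa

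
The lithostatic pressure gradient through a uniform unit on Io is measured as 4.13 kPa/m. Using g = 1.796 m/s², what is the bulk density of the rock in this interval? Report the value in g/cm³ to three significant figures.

ρ = (dP/dz)/g = 4.13 kPa/m / 1.796 m/s² = 4130.0 Pa/m / 1.796 m/s² = 2299.6 kg/m³
= 2.300 g/cm³

2.30 g/cm³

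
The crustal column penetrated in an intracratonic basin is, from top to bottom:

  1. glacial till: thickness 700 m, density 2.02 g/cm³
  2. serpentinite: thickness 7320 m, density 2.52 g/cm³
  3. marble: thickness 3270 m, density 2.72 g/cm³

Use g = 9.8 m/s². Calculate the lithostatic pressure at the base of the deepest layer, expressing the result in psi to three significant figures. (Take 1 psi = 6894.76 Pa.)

glacial till: 2020 kg/m³ × 9.8 m/s² × 700 m = 1.386×10^7 Pa = 2010 psi
serpentinite: 2520 kg/m³ × 9.8 m/s² × 7320 m = 1.808×10^8 Pa = 26219 psi
marble: 2720 kg/m³ × 9.8 m/s² × 3270 m = 8.717×10^7 Pa = 12642 psi
Total = 2010 + 26219 + 12642 = 40871 psi

40900 psi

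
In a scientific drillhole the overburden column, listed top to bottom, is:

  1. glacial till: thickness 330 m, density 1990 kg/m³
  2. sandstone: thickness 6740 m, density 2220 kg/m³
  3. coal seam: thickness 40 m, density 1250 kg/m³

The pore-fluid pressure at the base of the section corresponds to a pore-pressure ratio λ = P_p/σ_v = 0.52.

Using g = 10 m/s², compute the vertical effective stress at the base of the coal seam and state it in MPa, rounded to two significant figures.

Overburden (lithostatic) stress σ_v:
glacial till: 1990 kg/m³ × 10 m/s² × 330 m = 6.567×10^6 Pa = 6.567 MPa
sandstone: 2220 kg/m³ × 10 m/s² × 6740 m = 1.496×10^8 Pa = 149.6 MPa
coal seam: 1250 kg/m³ × 10 m/s² × 40 m = 5.000×10^5 Pa = 0.5000 MPa
Total = 6.567 + 149.6 + 0.5000 = 156.69 MPa
Pore pressure P_p = λ·σ_v = 0.52 × 156.7 MPa = 81.48 MPa
Effective stress σ' = σ_v − P_p = 156.7 − 81.48 = 75.214 MPa

75 MPa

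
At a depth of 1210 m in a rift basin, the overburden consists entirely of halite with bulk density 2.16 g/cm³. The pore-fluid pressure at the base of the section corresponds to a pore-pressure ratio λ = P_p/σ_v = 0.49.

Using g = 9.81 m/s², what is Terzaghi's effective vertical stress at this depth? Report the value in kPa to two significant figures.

13000 kPa

Overburden (lithostatic) stress σ_v:
halite: 2160 kg/m³ × 9.81 m/s² × 1210 m = 2.564×10^7 Pa = 25.64 MPa
Pore pressure P_p = λ·σ_v = 0.49 × 25.64 MPa = 12.56 MPa
Effective stress σ' = σ_v − P_p = 25.64 − 12.56 = 13.076 MPa = 13076 kPa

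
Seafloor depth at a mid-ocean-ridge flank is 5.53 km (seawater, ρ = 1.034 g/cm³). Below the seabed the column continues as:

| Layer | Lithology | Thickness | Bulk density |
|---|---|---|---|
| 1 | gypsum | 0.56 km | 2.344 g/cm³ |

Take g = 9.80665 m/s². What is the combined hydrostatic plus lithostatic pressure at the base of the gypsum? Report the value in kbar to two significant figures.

seawater: 1034 kg/m³ × 9.80665 m/s² × 5530 m = 5.607×10^7 Pa = 0.5607 kbar
gypsum: 2344 kg/m³ × 9.80665 m/s² × 560 m = 1.287×10^7 Pa = 0.1287 kbar
Total = 0.5607 + 0.1287 = 0.68947 kbar

0.69 kbar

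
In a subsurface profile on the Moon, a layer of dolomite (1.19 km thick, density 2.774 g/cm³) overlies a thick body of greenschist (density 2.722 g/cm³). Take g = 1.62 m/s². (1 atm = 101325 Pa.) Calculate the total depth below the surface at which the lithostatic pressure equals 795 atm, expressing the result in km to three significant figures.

18.2 km

Pressure at base of upper layers: 2774×1.62×1190 = 5.348×10^6 Pa = 52.78 atm
Remaining pressure to be supplied by greenschist: 8.055×10^7 − 5.348×10^6 = 7.521×10^7 Pa
Additional depth in greenschist = 7.521×10^7 Pa / (2722 kg/m³ × 1.62 m/s²) = 17055 m
Total depth = 1190 m + 17055 m = 18245 m
= 18.245 km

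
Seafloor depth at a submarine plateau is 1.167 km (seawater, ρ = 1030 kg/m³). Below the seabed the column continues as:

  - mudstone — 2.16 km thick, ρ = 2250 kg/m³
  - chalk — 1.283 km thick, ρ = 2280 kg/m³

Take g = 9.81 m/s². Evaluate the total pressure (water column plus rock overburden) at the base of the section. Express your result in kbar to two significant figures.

0.88 kbar

seawater: 1030 kg/m³ × 9.81 m/s² × 1167 m = 1.179×10^7 Pa = 0.1179 kbar
mudstone: 2250 kg/m³ × 9.81 m/s² × 2160 m = 4.768×10^7 Pa = 0.4768 kbar
chalk: 2280 kg/m³ × 9.81 m/s² × 1283 m = 2.870×10^7 Pa = 0.2870 kbar
Total = 0.1179 + 0.4768 + 0.2870 = 0.88165 kbar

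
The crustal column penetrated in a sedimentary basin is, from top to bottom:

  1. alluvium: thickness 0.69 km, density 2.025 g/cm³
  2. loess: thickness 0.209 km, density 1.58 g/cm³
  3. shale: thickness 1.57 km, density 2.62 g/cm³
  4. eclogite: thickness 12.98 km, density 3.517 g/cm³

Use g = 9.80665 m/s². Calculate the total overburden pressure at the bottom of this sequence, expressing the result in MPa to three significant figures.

alluvium: 2025 kg/m³ × 9.80665 m/s² × 690 m = 1.370×10^7 Pa = 13.70 MPa
loess: 1580 kg/m³ × 9.80665 m/s² × 209 m = 3.238×10^6 Pa = 3.238 MPa
shale: 2620 kg/m³ × 9.80665 m/s² × 1570 m = 4.034×10^7 Pa = 40.34 MPa
eclogite: 3517 kg/m³ × 9.80665 m/s² × 12980 m = 4.477×10^8 Pa = 447.7 MPa
Total = 13.70 + 3.238 + 40.34 + 447.7 = 504.96 MPa

505 MPa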